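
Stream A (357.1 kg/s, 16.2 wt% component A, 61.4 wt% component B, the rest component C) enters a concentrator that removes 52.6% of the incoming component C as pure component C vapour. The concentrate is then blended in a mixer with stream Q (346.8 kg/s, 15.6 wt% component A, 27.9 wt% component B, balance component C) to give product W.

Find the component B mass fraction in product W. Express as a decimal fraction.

0.4775

Vapour removed = 0.526×0.224×357.1 = 42.075 kg/s; concentrate = 315.03 kg/s.
component B reaching the mixer = 219.26 (from concentrate) + 346.8×0.279 = 316.02 kg/s.
Product flow = 315.03 + 346.8 = 661.83 kg/s; component B fraction = 0.4775.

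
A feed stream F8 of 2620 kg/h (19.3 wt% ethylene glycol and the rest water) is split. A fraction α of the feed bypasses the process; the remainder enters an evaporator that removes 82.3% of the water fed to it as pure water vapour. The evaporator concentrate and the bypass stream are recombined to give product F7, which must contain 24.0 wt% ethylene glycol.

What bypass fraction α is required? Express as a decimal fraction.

All 2620×0.193 = 505.66 kg/h of ethylene glycol reaches F7, so F7 = 505.66/0.240 = 2106.9 kg/h and vapour = 513.08 kg/h.
The evaporator receives (1−α)·2620 of feed at 0.807 water and removes 0.823 of that water:
0.823×0.807×(1−α)×2620 = 513.08
(1−α) = 513.08/1740.1 = 0.2949;  α = 0.7051.

0.705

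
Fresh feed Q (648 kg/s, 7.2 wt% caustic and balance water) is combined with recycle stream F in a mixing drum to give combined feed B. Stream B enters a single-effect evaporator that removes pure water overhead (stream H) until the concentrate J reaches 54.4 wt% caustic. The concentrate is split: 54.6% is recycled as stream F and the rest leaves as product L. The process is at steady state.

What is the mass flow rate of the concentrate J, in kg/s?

Overall caustic balance (none leaves overhead): caustic in fresh feed = caustic in product, i.e. 648×0.072 = (1−0.546)·J·0.544.
J = 46.656/(0.544×0.454) = 188.91 kg/s.

188.9 kg/s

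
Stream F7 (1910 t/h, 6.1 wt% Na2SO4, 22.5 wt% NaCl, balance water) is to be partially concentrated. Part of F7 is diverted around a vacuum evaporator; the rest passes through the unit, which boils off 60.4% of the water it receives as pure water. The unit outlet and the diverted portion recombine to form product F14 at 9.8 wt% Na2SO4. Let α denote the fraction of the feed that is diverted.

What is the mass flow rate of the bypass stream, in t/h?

All 1910×0.061 = 116.51 t/h of Na2SO4 reaches F14, so F14 = 116.51/0.098 = 1188.9 t/h and vapour = 721.12 t/h.
The evaporator receives (1−α)·1910 of feed at 0.714 water and removes 0.604 of that water:
0.604×0.714×(1−α)×1910 = 721.12
(1−α) = 721.12/823.7 = 0.8755;  α = 0.1245.
Bypass flow = 0.1245×1910 = 237.86 t/h.

237.9 t/h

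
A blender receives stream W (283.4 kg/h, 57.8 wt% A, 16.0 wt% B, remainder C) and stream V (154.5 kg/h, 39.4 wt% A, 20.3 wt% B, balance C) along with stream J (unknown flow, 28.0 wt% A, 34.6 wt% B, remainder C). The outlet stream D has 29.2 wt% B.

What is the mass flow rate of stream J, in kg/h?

947.4 kg/h

Let J be the unknown flow. Total out = 437.9 + J.
B balance: 76.707 + 0.346·J = 0.292·(437.9 + J)
(0.346 − 0.292)·J = 0.292×437.9 − 76.707 = 51.159
J = 51.159 / 0.054 = 947.39 kg/h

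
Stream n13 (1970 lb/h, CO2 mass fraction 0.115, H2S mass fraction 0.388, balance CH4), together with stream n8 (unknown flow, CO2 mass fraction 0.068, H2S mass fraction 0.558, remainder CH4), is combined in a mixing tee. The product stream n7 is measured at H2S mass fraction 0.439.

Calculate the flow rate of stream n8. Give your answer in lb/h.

Let n8 be the unknown flow. Total out = 1970 + n8.
H2S balance: 764.36 + 0.558·n8 = 0.439·(1970 + n8)
(0.558 − 0.439)·n8 = 0.439×1970 − 764.36 = 100.47
n8 = 100.47 / 0.119 = 844.29 lb/h

844.3 lb/h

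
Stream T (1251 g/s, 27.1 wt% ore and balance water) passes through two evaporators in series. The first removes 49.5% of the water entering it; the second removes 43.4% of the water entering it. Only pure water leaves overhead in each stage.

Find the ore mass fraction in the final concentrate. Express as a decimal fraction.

water in feed = 1251×0.729 = 911.98 g/s.
After stage 1: water left = (1−0.495)×911.98 = 460.55; stream total = 799.57 g/s.
After stage 2: water left = (1−0.434)×460.55 = 260.67; final concentrate = 599.69 g/s.
ore fraction = 339.02/599.69 = 0.5653.

0.5653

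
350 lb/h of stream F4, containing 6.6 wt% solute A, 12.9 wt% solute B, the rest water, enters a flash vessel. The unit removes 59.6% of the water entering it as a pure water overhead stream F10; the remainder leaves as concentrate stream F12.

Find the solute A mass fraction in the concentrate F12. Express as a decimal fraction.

0.127

solute A is not removed: 350×0.066 = 23.1 lb/h of solute A enters F12.
water entering = 350×0.805 = 281.75 lb/h; overhead removed = 0.596×281.75 = 167.92 lb/h.
Concentrate = 350 − 167.92 = 182.08 lb/h.
Mass fraction = 23.1/182.08 = 0.127.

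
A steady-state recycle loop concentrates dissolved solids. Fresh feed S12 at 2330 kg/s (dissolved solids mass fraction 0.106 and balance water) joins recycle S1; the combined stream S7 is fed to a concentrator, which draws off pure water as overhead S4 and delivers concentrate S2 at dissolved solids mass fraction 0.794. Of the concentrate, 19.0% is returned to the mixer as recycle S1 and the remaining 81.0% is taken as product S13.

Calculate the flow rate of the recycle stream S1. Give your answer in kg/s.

Overall dissolved solids balance (none leaves overhead): dissolved solids in fresh feed = dissolved solids in product, i.e. 2330×0.106 = (1−0.190)·S2·0.794.
S2 = 246.98/(0.794×0.810) = 384.02 kg/s.
Recycle S1 = 0.190×384.02 = 72.964 kg/s.

72.96 kg/s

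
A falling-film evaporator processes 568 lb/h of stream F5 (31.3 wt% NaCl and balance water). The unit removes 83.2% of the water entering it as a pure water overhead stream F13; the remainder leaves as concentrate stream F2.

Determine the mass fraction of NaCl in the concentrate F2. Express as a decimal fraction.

NaCl is not removed: 568×0.313 = 177.78 lb/h of NaCl enters F2.
water entering = 568×0.687 = 390.22 lb/h; overhead removed = 0.832×390.22 = 324.66 lb/h.
Concentrate = 568 − 324.66 = 243.34 lb/h.
Mass fraction = 177.78/243.34 = 0.731.

0.731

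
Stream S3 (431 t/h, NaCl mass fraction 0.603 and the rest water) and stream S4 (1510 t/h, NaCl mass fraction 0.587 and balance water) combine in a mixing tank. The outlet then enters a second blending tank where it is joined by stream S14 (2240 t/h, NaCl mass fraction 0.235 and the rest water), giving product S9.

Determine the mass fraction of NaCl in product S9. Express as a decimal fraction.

Overall, product flow = 4181 t/h.
NaCl in = 431×0.603 + 1510×0.587 + 2240×0.235 = 1672.7 t/h.
NaCl fraction in S9 = 0.400.

0.400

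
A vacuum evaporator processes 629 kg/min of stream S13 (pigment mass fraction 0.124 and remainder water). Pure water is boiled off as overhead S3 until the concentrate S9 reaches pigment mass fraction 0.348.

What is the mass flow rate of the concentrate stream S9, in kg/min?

pigment is conserved: 629×0.124 = 77.996 kg/min all reports to the concentrate.
Concentrate = 77.996/(target fraction) = 224.13 kg/min.

224.1 kg/min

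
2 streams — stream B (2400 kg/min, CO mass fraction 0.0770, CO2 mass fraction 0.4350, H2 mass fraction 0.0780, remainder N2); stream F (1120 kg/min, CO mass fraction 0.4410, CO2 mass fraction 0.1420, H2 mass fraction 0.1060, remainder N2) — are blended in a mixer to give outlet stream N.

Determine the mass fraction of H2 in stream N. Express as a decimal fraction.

Total flow out = 2400 + 1120 = 3520 kg/min.
H2 in = 2400×0.078 + 1120×0.106 = 305.92 kg/min.
H2 mass fraction in N = 305.92/3520 = 0.0869.

0.0869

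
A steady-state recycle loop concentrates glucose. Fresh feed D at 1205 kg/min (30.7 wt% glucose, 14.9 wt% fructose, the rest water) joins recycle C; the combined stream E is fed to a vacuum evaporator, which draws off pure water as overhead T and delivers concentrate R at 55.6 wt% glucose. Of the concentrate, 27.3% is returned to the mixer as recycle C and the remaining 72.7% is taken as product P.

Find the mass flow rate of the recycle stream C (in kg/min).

Overall glucose balance (none leaves overhead): glucose in fresh feed = glucose in product, i.e. 1205×0.307 = (1−0.273)·R·0.556.
R = 369.94/(0.556×0.727) = 915.2 kg/min.
Recycle C = 0.273×915.2 = 249.85 kg/min.

249.8 kg/min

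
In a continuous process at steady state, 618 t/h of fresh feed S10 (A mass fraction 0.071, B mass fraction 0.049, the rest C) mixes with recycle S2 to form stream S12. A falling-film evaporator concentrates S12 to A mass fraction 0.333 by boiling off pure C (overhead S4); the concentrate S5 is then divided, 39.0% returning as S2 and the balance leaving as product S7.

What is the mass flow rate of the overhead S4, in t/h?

Overall A balance (none leaves overhead): A in fresh feed = A in product, i.e. 618×0.071 = (1−0.390)·S5·0.333.
S5 = 43.878/(0.333×0.610) = 216.01 t/h.
Recycle S2 = 0.390×216.01 = 84.244 t/h.
Combined feed S12 = 618 + 84.244 = 702.24 t/h.
Overhead S4 = S12 − S5 = 702.24 − 216.01 = 486.23 t/h.

486.2 t/h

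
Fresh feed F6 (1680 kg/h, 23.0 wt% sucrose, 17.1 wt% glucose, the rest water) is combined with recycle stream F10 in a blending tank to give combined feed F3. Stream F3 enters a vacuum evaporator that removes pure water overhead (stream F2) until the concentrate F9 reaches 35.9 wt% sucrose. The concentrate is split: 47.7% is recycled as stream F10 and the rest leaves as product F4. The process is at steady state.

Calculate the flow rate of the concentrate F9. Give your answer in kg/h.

Overall sucrose balance (none leaves overhead): sucrose in fresh feed = sucrose in product, i.e. 1680×0.230 = (1−0.477)·F9·0.359.
F9 = 386.4/(0.359×0.523) = 2058 kg/h.

2058 kg/h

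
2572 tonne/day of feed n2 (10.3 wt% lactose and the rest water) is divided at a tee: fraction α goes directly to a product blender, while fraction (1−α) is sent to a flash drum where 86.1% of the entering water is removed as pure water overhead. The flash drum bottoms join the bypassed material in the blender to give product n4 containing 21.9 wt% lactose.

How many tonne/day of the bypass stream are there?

808 tonne/day

All 2572×0.103 = 264.92 tonne/day of lactose reaches n4, so n4 = 264.92/0.219 = 1209.7 tonne/day and vapour = 1362.3 tonne/day.
The evaporator receives (1−α)·2572 of feed at 0.897 water and removes 0.861 of that water:
0.861×0.897×(1−α)×2572 = 1362.3
(1−α) = 1362.3/1986.4 = 0.6858;  α = 0.3142.
Bypass flow = 0.3142×2572 = 808.04 tonne/day.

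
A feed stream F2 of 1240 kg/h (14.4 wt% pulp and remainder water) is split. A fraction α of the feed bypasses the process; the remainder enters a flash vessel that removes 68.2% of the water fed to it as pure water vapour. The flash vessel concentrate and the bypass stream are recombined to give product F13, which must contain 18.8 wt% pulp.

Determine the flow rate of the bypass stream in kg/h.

742.9 kg/h

All 1240×0.144 = 178.56 kg/h of pulp reaches F13, so F13 = 178.56/0.188 = 949.79 kg/h and vapour = 290.21 kg/h.
The evaporator receives (1−α)·1240 of feed at 0.856 water and removes 0.682 of that water:
0.682×0.856×(1−α)×1240 = 290.21
(1−α) = 290.21/723.9 = 0.4009;  α = 0.5991.
Bypass flow = 0.5991×1240 = 742.88 kg/h.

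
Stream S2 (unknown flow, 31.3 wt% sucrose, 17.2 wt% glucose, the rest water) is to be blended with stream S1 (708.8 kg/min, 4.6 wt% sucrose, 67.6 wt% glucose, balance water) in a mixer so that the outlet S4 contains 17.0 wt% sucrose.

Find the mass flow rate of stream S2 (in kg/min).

Let S2 be the unknown flow. Total out = 708.8 + S2.
sucrose balance: 32.605 + 0.313·S2 = 0.170·(708.8 + S2)
(0.313 − 0.170)·S2 = 0.170×708.8 − 32.605 = 87.891
S2 = 87.891 / 0.143 = 614.62 kg/min

614.6 kg/min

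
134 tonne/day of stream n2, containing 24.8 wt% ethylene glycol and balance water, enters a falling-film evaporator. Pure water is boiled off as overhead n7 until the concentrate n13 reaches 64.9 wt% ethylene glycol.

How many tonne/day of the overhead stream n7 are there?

ethylene glycol is conserved: 134×0.248 = 33.232 tonne/day all reports to the concentrate.
Concentrate = 33.232/(target fraction) = 51.205 tonne/day.
Overhead = 134 − 51.205 = 82.795 tonne/day.

82.8 tonne/day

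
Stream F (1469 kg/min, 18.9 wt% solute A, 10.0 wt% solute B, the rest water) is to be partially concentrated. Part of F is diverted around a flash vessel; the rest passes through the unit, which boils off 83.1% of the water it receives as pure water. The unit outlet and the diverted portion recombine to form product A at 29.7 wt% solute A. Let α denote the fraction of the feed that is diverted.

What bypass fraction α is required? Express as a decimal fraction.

0.385

All 1469×0.189 = 277.64 kg/min of solute A reaches A, so A = 277.64/0.297 = 934.82 kg/min and vapour = 534.18 kg/min.
The evaporator receives (1−α)·1469 of feed at 0.711 water and removes 0.831 of that water:
0.831×0.711×(1−α)×1469 = 534.18
(1−α) = 534.18/867.95 = 0.6155;  α = 0.3845.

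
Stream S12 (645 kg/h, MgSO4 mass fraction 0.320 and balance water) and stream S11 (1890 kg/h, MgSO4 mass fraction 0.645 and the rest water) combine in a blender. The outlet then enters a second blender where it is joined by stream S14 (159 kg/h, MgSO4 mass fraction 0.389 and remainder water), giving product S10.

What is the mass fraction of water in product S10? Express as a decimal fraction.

Overall, product flow = 2694 kg/h.
water in = 645×0.680 + 1890×0.355 + 159×0.611 = 1206.7 kg/h.
water fraction in S10 = 0.448.

0.448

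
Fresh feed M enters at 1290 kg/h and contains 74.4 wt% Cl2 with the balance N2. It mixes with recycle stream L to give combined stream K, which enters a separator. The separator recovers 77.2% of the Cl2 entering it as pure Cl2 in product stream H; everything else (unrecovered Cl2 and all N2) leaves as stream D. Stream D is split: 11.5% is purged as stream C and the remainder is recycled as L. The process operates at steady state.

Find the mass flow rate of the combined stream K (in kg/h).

N2 enters only via M and leaves only via the purge: 1290×0.256 = 0.115×(N2 in D), and the separator passes all N2, so N2 in K = N2 in D = 2871.7 kg/h.
Cl2 in K: m_A = 1290×0.744 + (1−0.115)·(1−0.772)·m_A, so m_A = 959.76/0.7982 = 1202.4 kg/h.
K = 1202.4 + 2871.7 = 4074 kg/h.

4074 kg/h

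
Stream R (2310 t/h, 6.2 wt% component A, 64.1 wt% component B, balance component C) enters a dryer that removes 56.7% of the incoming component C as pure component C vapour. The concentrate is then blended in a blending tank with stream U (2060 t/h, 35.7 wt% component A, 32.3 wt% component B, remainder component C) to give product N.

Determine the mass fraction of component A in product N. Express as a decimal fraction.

0.221

Vapour removed = 0.567×0.297×2310 = 389 t/h; concentrate = 1921 t/h.
component A reaching the mixer = 143.22 (from concentrate) + 2060×0.357 = 878.64 t/h.
Product flow = 1921 + 2060 = 3981 t/h; component A fraction = 0.221.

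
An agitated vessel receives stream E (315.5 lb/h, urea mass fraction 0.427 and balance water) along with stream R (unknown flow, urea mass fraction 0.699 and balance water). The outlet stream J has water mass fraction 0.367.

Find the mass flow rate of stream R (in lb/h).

Let R be the unknown flow. Total out = 315.5 + R.
water balance: 180.78 + 0.301·R = 0.367·(315.5 + R)
(0.301 − 0.367)·R = 0.367×315.5 − 180.78 = -64.993
R = -64.993 / -0.066 = 984.74 lb/h

984.7 lb/h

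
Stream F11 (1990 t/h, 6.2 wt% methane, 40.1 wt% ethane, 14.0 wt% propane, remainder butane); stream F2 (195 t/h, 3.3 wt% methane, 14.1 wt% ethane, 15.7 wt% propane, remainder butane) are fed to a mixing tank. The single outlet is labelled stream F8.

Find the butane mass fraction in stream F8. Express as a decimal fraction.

Total flow out = 1990 + 195 = 2185 t/h.
butane in = 1990×0.397 + 195×0.669 = 920.49 t/h.
butane mass fraction in F8 = 920.49/2185 = 0.421.

0.421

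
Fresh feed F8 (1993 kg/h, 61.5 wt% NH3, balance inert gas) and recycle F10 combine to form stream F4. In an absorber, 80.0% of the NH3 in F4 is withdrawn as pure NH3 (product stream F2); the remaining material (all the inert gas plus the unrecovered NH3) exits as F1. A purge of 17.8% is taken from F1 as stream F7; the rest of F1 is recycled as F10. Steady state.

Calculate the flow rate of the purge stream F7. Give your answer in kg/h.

819.5 kg/h

inert gas enters only via F8 and leaves only via the purge: 1993×0.385 = 0.178×(inert gas in F1), and the absorber passes all inert gas, so inert gas in F4 = inert gas in F1 = 4310.7 kg/h.
NH3 in F4: m_A = 1993×0.615 + (1−0.178)·(1−0.800)·m_A, so m_A = 1225.7/0.8356 = 1466.8 kg/h.
F1 = (1−0.800)×1466.8 + 4310.7 = 4604.1 kg/h.
Purge F7 = 0.178×4604.1 = 819.52 kg/h.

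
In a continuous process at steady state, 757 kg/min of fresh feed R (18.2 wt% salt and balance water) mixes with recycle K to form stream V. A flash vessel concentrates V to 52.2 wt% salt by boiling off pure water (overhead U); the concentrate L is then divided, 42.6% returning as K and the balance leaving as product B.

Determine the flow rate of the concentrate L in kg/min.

Overall salt balance (none leaves overhead): salt in fresh feed = salt in product, i.e. 757×0.182 = (1−0.426)·L·0.522.
L = 137.77/(0.522×0.574) = 459.82 kg/min.

459.8 kg/min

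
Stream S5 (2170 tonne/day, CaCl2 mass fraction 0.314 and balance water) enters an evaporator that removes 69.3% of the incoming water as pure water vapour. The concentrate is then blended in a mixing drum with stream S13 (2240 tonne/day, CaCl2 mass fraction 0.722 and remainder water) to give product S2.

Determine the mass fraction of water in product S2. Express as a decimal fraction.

Vapour removed = 0.693×0.686×2170 = 1031.6 tonne/day; concentrate = 1138.4 tonne/day.
water reaching the mixer = 457.01 (from concentrate) + 2240×0.278 = 1079.7 tonne/day.
Product flow = 1138.4 + 2240 = 3378.4 tonne/day; water fraction = 0.320.

0.320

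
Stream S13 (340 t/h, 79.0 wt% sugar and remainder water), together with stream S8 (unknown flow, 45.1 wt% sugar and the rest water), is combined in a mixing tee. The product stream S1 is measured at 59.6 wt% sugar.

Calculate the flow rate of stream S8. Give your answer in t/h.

454.9 t/h

Let S8 be the unknown flow. Total out = 340 + S8.
sugar balance: 268.6 + 0.451·S8 = 0.596·(340 + S8)
(0.451 − 0.596)·S8 = 0.596×340 − 268.6 = -65.96
S8 = -65.96 / -0.145 = 454.9 t/h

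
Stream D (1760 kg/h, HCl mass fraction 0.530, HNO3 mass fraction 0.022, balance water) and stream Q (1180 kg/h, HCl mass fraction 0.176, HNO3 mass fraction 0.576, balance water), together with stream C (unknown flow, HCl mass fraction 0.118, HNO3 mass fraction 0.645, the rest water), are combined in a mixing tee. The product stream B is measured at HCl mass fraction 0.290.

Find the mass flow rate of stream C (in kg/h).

1674 kg/h

Let C be the unknown flow. Total out = 2940 + C.
HCl balance: 1140.5 + 0.118·C = 0.290·(2940 + C)
(0.118 − 0.290)·C = 0.290×2940 − 1140.5 = -287.88
C = -287.88 / -0.172 = 1673.7 kg/h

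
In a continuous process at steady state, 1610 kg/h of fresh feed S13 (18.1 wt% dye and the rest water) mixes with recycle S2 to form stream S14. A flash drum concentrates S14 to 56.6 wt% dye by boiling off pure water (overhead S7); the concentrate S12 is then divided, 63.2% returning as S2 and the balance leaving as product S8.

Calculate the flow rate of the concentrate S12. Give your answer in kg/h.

1399 kg/h

Overall dye balance (none leaves overhead): dye in fresh feed = dye in product, i.e. 1610×0.181 = (1−0.632)·S12·0.566.
S12 = 291.41/(0.566×0.368) = 1399.1 kg/h.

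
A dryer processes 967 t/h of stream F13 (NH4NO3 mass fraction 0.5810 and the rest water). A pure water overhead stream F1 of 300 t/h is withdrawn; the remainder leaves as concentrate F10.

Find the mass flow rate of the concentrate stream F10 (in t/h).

Concentrate = 967 − 300 = 667 t/h.

667 t/h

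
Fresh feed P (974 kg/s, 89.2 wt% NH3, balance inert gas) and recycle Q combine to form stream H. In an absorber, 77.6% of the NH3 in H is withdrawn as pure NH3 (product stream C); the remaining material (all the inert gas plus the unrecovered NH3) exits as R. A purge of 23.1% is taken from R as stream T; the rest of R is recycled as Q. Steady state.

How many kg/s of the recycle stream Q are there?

531 kg/s

inert gas enters only via P and leaves only via the purge: 974×0.108 = 0.231×(inert gas in R), and the absorber passes all inert gas, so inert gas in H = inert gas in R = 455.38 kg/s.
NH3 in H: m_A = 974×0.892 + (1−0.231)·(1−0.776)·m_A, so m_A = 868.81/0.8277 = 1049.6 kg/s.
R = (1−0.776)×1049.6 + 455.38 = 690.49 kg/s.
Recycle Q = (1−0.231)×690.49 = 530.99 kg/s.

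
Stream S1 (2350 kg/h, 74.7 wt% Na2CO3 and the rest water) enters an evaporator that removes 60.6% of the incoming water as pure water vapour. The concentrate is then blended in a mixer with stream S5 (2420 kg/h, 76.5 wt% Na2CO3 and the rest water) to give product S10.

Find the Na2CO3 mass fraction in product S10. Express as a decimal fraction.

Vapour removed = 0.606×0.253×2350 = 360.3 kg/h; concentrate = 1989.7 kg/h.
Na2CO3 reaching the mixer = 1755.5 (from concentrate) + 2420×0.765 = 3606.8 kg/h.
Product flow = 1989.7 + 2420 = 4409.7 kg/h; Na2CO3 fraction = 0.818.

0.818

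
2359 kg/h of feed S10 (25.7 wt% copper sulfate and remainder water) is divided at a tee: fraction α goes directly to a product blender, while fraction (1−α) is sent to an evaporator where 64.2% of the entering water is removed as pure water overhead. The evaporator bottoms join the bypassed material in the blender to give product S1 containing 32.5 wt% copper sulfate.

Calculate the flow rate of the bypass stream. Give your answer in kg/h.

1324 kg/h

All 2359×0.257 = 606.26 kg/h of copper sulfate reaches S1, so S1 = 606.26/0.325 = 1865.4 kg/h and vapour = 493.58 kg/h.
The evaporator receives (1−α)·2359 of feed at 0.743 water and removes 0.642 of that water:
0.642×0.743×(1−α)×2359 = 493.58
(1−α) = 493.58/1125.3 = 0.4386;  α = 0.5614.
Bypass flow = 0.5614×2359 = 1324.3 kg/h.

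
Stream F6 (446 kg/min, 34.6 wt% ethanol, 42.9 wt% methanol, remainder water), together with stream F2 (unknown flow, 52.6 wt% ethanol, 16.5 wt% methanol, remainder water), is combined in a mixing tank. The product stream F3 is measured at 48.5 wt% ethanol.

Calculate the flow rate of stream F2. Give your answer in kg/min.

1512 kg/min

Let F2 be the unknown flow. Total out = 446 + F2.
ethanol balance: 154.32 + 0.526·F2 = 0.485·(446 + F2)
(0.526 − 0.485)·F2 = 0.485×446 − 154.32 = 61.994
F2 = 61.994 / 0.041 = 1512 kg/min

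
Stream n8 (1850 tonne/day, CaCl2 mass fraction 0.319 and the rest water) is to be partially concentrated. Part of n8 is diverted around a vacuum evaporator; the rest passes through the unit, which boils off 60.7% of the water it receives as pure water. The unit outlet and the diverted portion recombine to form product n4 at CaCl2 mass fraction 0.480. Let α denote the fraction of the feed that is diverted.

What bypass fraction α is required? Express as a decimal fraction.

All 1850×0.319 = 590.15 tonne/day of CaCl2 reaches n4, so n4 = 590.15/0.480 = 1229.5 tonne/day and vapour = 620.52 tonne/day.
The evaporator receives (1−α)·1850 of feed at 0.681 water and removes 0.607 of that water:
0.607×0.681×(1−α)×1850 = 620.52
(1−α) = 620.52/764.73 = 0.8114;  α = 0.1886.

0.189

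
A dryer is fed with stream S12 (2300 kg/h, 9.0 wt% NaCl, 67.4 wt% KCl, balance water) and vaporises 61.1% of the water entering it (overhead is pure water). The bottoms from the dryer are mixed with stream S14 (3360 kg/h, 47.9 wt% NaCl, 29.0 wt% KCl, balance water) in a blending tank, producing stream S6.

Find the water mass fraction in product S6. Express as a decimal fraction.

Vapour removed = 0.611×0.236×2300 = 331.65 kg/h; concentrate = 1968.3 kg/h.
water reaching the mixer = 211.15 (from concentrate) + 3360×0.231 = 987.31 kg/h.
Product flow = 1968.3 + 3360 = 5328.3 kg/h; water fraction = 0.185.

0.185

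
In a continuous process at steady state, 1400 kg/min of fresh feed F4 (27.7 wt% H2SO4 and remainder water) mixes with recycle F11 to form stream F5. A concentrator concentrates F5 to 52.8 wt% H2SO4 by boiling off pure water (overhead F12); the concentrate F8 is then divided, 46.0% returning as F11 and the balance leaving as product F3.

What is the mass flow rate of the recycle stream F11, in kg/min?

Overall H2SO4 balance (none leaves overhead): H2SO4 in fresh feed = H2SO4 in product, i.e. 1400×0.277 = (1−0.460)·F8·0.528.
F8 = 387.8/(0.528×0.540) = 1360.1 kg/min.
Recycle F11 = 0.460×1360.1 = 625.66 kg/min.

625.7 kg/min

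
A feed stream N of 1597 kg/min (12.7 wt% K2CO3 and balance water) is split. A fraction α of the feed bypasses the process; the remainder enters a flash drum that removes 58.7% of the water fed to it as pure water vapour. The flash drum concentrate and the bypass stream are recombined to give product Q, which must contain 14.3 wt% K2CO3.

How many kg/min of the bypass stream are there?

1248 kg/min

All 1597×0.127 = 202.82 kg/min of K2CO3 reaches Q, so Q = 202.82/0.143 = 1418.3 kg/min and vapour = 178.69 kg/min.
The evaporator receives (1−α)·1597 of feed at 0.873 water and removes 0.587 of that water:
0.587×0.873×(1−α)×1597 = 178.69
(1−α) = 178.69/818.38 = 0.2183;  α = 0.7817.
Bypass flow = 0.7817×1597 = 1248.3 kg/min.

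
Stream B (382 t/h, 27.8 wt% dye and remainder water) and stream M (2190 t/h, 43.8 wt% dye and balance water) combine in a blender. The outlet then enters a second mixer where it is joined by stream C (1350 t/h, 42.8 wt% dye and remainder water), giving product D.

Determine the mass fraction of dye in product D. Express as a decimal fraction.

0.419

Overall, product flow = 3922 t/h.
dye in = 382×0.278 + 2190×0.438 + 1350×0.428 = 1643.2 t/h.
dye fraction in D = 0.419.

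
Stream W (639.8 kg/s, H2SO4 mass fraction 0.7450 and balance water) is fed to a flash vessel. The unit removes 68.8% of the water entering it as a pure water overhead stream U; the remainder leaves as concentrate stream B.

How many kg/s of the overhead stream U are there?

112.2 kg/s

water entering = 639.8×0.255 = 163.15 kg/s; overhead removed = 0.688×163.15 = 112.25 kg/s.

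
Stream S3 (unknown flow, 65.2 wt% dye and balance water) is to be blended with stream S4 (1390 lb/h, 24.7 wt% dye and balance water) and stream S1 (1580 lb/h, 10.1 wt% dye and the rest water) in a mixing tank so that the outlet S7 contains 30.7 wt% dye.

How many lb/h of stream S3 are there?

1185 lb/h

Let S3 be the unknown flow. Total out = 2970 + S3.
dye balance: 502.91 + 0.652·S3 = 0.307·(2970 + S3)
(0.652 − 0.307)·S3 = 0.307×2970 − 502.91 = 408.88
S3 = 408.88 / 0.345 = 1185.2 lb/h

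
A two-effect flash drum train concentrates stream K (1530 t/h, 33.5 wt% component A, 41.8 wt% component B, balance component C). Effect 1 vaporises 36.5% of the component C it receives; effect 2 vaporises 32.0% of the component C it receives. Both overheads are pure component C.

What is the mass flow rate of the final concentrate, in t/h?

1315 t/h

component C in feed = 1530×0.247 = 377.91 t/h.
After stage 1: component C left = (1−0.365)×377.91 = 239.97; stream total = 1392.1 t/h.
After stage 2: component C left = (1−0.320)×239.97 = 163.18; final concentrate = 1315.3 t/h.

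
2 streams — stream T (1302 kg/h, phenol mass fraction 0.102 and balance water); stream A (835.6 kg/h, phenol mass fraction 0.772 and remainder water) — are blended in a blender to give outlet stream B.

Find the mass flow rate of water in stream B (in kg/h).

water out = water in = 1302×0.898 + 835.6×0.228 = 1359.7 kg/h.

1360 kg/h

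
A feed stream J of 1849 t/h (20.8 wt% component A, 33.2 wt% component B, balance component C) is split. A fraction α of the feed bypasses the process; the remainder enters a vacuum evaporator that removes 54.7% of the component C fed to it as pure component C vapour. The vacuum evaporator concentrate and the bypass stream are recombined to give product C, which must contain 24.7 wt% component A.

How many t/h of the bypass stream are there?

All 1849×0.208 = 384.59 t/h of component A reaches C, so C = 384.59/0.247 = 1557.1 t/h and vapour = 291.95 t/h.
The evaporator receives (1−α)·1849 of feed at 0.460 component C and removes 0.547 of that component C:
0.547×0.460×(1−α)×1849 = 291.95
(1−α) = 291.95/465.25 = 0.6275;  α = 0.3725.
Bypass flow = 0.3725×1849 = 688.73 t/h.

688.7 t/h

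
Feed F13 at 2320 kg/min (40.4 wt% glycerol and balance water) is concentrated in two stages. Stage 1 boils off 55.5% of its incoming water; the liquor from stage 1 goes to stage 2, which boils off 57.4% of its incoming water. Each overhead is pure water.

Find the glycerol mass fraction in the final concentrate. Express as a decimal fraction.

water in feed = 2320×0.596 = 1382.7 kg/min.
After stage 1: water left = (1−0.555)×1382.7 = 615.31; stream total = 1552.6 kg/min.
After stage 2: water left = (1−0.574)×615.31 = 262.12; final concentrate = 1199.4 kg/min.
glycerol fraction = 937.28/1199.4 = 0.781.

0.781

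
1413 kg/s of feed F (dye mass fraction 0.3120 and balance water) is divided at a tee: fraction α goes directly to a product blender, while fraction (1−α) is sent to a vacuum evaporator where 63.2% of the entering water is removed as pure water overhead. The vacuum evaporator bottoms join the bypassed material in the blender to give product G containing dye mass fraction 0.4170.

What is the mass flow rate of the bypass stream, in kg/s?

All 1413×0.312 = 440.86 kg/s of dye reaches G, so G = 440.86/0.417 = 1057.2 kg/s and vapour = 355.79 kg/s.
The evaporator receives (1−α)·1413 of feed at 0.688 water and removes 0.632 of that water:
0.632×0.688×(1−α)×1413 = 355.79
(1−α) = 355.79/614.4 = 0.5791;  α = 0.4209.
Bypass flow = 0.4209×1413 = 594.74 kg/s.

594.7 kg/s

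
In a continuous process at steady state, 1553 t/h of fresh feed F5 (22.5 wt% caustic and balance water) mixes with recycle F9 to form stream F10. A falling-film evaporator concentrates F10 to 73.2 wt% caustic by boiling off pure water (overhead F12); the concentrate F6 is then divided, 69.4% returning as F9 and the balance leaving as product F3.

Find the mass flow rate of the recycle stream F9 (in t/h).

Overall caustic balance (none leaves overhead): caustic in fresh feed = caustic in product, i.e. 1553×0.225 = (1−0.694)·F6·0.732.
F6 = 349.43/(0.732×0.306) = 1560 t/h.
Recycle F9 = 0.694×1560 = 1082.6 t/h.

1083 t/h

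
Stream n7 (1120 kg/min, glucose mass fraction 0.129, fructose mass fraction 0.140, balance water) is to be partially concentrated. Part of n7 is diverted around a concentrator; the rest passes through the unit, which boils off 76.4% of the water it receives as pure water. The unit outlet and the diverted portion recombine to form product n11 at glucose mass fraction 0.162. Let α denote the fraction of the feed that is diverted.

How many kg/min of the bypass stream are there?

All 1120×0.129 = 144.48 kg/min of glucose reaches n11, so n11 = 144.48/0.162 = 891.85 kg/min and vapour = 228.15 kg/min.
The evaporator receives (1−α)·1120 of feed at 0.731 water and removes 0.764 of that water:
0.764×0.731×(1−α)×1120 = 228.15
(1−α) = 228.15/625.5 = 0.3647;  α = 0.6353.
Bypass flow = 0.6353×1120 = 711.49 kg/min.

711.5 kg/min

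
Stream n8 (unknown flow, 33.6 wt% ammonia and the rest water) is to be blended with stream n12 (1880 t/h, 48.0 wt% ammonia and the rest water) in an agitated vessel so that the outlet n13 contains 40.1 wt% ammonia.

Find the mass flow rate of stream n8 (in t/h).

Let n8 be the unknown flow. Total out = 1880 + n8.
ammonia balance: 902.4 + 0.336·n8 = 0.401·(1880 + n8)
(0.336 − 0.401)·n8 = 0.401×1880 − 902.4 = -148.52
n8 = -148.52 / -0.065 = 2284.9 t/h

2285 t/h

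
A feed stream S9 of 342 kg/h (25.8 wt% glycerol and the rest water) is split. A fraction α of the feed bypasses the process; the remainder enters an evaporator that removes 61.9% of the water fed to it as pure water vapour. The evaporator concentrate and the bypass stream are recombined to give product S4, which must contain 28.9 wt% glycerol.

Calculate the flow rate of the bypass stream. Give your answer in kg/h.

All 342×0.258 = 88.236 kg/h of glycerol reaches S4, so S4 = 88.236/0.289 = 305.31 kg/h and vapour = 36.685 kg/h.
The evaporator receives (1−α)·342 of feed at 0.742 water and removes 0.619 of that water:
0.619×0.742×(1−α)×342 = 36.685
(1−α) = 36.685/157.08 = 0.2335;  α = 0.7665.
Bypass flow = 0.7665×342 = 262.13 kg/h.

262.1 kg/h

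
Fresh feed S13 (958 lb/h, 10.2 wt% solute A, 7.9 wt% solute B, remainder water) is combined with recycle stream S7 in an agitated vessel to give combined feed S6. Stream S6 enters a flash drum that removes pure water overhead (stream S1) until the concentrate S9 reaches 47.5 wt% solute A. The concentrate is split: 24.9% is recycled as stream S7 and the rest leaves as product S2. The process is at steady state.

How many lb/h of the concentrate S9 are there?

Overall solute A balance (none leaves overhead): solute A in fresh feed = solute A in product, i.e. 958×0.102 = (1−0.249)·S9·0.475.
S9 = 97.716/(0.475×0.751) = 273.93 lb/h.

273.9 lb/h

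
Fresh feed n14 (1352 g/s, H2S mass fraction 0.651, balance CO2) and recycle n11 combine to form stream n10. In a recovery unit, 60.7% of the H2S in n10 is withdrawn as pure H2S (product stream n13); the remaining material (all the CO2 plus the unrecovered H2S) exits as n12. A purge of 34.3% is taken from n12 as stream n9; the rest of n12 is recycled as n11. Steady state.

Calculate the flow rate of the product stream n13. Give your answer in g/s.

H2S in n10: m_A = 1352×0.651 + (1−0.343)·(1−0.607)·m_A, so m_A = 880.15/0.7418 = 1186.5 g/s.
Product n13 = 0.607×1186.5 = 720.21 g/s.

720.2 g/s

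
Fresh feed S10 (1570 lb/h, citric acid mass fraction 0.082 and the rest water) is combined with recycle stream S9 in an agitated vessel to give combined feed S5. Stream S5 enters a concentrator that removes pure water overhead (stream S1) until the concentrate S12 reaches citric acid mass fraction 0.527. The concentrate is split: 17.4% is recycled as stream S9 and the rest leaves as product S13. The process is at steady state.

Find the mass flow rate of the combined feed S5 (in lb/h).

1621 lb/h

Overall citric acid balance (none leaves overhead): citric acid in fresh feed = citric acid in product, i.e. 1570×0.082 = (1−0.174)·S12·0.527.
S12 = 128.74/(0.527×0.826) = 295.75 lb/h.
Recycle S9 = 0.174×295.75 = 51.46 lb/h.
Combined feed S5 = 1570 + 51.46 = 1621.5 lb/h.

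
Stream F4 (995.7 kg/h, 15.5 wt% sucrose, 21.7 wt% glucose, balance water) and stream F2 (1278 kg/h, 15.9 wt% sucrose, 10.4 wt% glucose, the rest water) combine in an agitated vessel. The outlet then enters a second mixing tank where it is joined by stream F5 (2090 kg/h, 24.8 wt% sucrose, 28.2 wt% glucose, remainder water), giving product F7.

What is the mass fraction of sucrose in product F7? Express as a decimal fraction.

0.201

Overall, product flow = 4363.7 kg/h.
sucrose in = 995.7×0.155 + 1278×0.159 + 2090×0.248 = 875.86 kg/h.
sucrose fraction in F7 = 0.201.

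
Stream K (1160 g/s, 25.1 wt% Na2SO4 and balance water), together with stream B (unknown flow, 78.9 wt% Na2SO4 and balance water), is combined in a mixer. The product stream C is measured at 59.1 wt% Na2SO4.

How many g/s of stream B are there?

1992 g/s

Let B be the unknown flow. Total out = 1160 + B.
Na2SO4 balance: 291.16 + 0.789·B = 0.591·(1160 + B)
(0.789 − 0.591)·B = 0.591×1160 − 291.16 = 394.4
B = 394.4 / 0.198 = 1991.9 g/s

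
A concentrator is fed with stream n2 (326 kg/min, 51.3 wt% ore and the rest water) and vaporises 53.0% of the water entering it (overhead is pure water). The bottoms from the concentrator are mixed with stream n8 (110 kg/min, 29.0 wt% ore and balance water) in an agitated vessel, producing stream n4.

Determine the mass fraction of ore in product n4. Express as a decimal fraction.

Vapour removed = 0.530×0.487×326 = 84.144 kg/min; concentrate = 241.86 kg/min.
ore reaching the mixer = 167.24 (from concentrate) + 110×0.290 = 199.14 kg/min.
Product flow = 241.86 + 110 = 351.86 kg/min; ore fraction = 0.566.

0.566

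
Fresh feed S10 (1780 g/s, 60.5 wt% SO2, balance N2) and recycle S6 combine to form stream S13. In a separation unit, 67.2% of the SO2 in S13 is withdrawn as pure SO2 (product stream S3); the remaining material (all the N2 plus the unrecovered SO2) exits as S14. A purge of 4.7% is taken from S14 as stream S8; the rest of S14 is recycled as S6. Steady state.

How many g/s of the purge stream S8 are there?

727.3 g/s

N2 enters only via S10 and leaves only via the purge: 1780×0.395 = 0.047×(N2 in S14), and the separation unit passes all N2, so N2 in S13 = N2 in S14 = 14960 g/s.
SO2 in S13: m_A = 1780×0.605 + (1−0.047)·(1−0.672)·m_A, so m_A = 1076.9/0.6874 = 1566.6 g/s.
S14 = (1−0.672)×1566.6 + 14960 = 15473 g/s.
Purge S8 = 0.047×15473 = 727.25 g/s.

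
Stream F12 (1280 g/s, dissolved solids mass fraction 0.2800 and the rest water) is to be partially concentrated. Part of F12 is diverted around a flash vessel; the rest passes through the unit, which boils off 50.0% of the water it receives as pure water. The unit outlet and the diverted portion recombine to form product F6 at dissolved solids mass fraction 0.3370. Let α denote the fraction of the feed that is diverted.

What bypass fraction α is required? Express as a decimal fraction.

All 1280×0.280 = 358.4 g/s of dissolved solids reaches F6, so F6 = 358.4/0.337 = 1063.5 g/s and vapour = 216.5 g/s.
The evaporator receives (1−α)·1280 of feed at 0.720 water and removes 0.500 of that water:
0.500×0.720×(1−α)×1280 = 216.5
(1−α) = 216.5/460.8 = 0.4698;  α = 0.5302.

0.530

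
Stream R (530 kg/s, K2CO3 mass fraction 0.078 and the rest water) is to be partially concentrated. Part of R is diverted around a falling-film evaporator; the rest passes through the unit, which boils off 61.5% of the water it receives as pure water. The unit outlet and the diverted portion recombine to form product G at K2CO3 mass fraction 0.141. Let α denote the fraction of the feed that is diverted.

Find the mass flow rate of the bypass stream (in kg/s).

112.4 kg/s

All 530×0.078 = 41.34 kg/s of K2CO3 reaches G, so G = 41.34/0.141 = 293.19 kg/s and vapour = 236.81 kg/s.
The evaporator receives (1−α)·530 of feed at 0.922 water and removes 0.615 of that water:
0.615×0.922×(1−α)×530 = 236.81
(1−α) = 236.81/300.53 = 0.7880;  α = 0.2120.
Bypass flow = 0.2120×530 = 112.37 kg/s.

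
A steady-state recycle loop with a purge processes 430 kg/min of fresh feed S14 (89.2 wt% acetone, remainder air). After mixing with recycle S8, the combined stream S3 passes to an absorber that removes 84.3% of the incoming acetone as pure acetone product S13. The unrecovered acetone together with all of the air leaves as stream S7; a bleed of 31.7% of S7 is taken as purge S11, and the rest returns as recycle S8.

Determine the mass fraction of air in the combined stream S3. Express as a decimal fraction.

air enters only via S14 and leaves only via the purge: 430×0.108 = 0.317×(air in S7), and the absorber passes all air, so air in S3 = air in S7 = 146.5 kg/min.
acetone in S3: m_A = 430×0.892 + (1−0.317)·(1−0.843)·m_A, so m_A = 383.56/0.8928 = 429.63 kg/min.
S3 = 429.63 + 146.5 = 576.13 kg/min.
air fraction in S3 = 146.5/576.13 = 0.254.

0.254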